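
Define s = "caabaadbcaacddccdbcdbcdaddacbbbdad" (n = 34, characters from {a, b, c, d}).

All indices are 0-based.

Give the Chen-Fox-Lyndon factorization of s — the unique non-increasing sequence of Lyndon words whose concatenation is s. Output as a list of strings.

["c", "aabaadbcaacddccdbcdbcdaddacbbbdad"]

emit factor 1: 'c' (i=0, period=1)
emit factor 2: 'aabaadbcaacddccdbcdbcdaddacbbbdad' (i=1, period=33)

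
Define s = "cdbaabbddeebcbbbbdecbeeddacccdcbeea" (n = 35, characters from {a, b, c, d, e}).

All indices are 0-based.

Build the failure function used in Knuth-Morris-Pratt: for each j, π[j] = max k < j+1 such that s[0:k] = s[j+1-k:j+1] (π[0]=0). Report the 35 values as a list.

[0, 0, 0, 0, 0, 0, 0, 0, 0, 0, 0, 0, 1, 0, 0, 0, 0, 0, 0, 1, 0, 0, 0, 0, 0, 0, 1, 1, 1, 2, 1, 0, 0, 0, 0]

π[0] = 0
j=1 s[j]='d': π[1]=0 (border '')
j=2 s[j]='b': π[2]=0 (border '')
j=3 s[j]='a': π[3]=0 (border '')
j=4 s[j]='a': π[4]=0 (border '')
j=5 s[j]='b': π[5]=0 (border '')
j=6 s[j]='b': π[6]=0 (border '')
j=7 s[j]='d': π[7]=0 (border '')
j=8 s[j]='d': π[8]=0 (border '')
j=9 s[j]='e': π[9]=0 (border '')
j=10 s[j]='e': π[10]=0 (border '')
j=11 s[j]='b': π[11]=0 (border '')
j=12 s[j]='c': π[12]=1 (border 'c')
j=13 s[j]='b': k: 1→0; π[13]=0 (border '')
j=14 s[j]='b': π[14]=0 (border '')
j=15 s[j]='b': π[15]=0 (border '')
j=16 s[j]='b': π[16]=0 (border '')
j=17 s[j]='d': π[17]=0 (border '')
j=18 s[j]='e': π[18]=0 (border '')
j=19 s[j]='c': π[19]=1 (border 'c')
j=20 s[j]='b': k: 1→0; π[20]=0 (border '')
j=21 s[j]='e': π[21]=0 (border '')
j=22 s[j]='e': π[22]=0 (border '')
j=23 s[j]='d': π[23]=0 (border '')
j=24 s[j]='d': π[24]=0 (border '')
j=25 s[j]='a': π[25]=0 (border '')
j=26 s[j]='c': π[26]=1 (border 'c')
j=27 s[j]='c': k: 1→0; π[27]=1 (border 'c')
j=28 s[j]='c': k: 1→0; π[28]=1 (border 'c')
j=29 s[j]='d': π[29]=2 (border 'cd')
j=30 s[j]='c': k: 2→0; π[30]=1 (border 'c')
j=31 s[j]='b': k: 1→0; π[31]=0 (border '')
j=32 s[j]='e': π[32]=0 (border '')
j=33 s[j]='e': π[33]=0 (border '')
j=34 s[j]='a': π[34]=0 (border '')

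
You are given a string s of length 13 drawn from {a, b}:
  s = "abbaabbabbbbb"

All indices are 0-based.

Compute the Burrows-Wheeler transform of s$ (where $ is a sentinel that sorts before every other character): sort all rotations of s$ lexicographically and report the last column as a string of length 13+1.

rank  rotation        last
    0  $abbaabbabbbbb  b
    1  aabbabbbbb$abb  b
    2  abbaabbabbbbb$  $
    3  abbabbbbb$abba  a
    4  abbbbb$abbaabb  b
    5  b$abbaabbabbbb  b
    6  baabbabbbbb$ab  b
    7  babbbbb$abbaab  b
    8  bb$abbaabbabbb  b
    9  bbaabbabbbbb$a  a
   10  bbabbbbb$abbaa  a
   11  bbb$abbaabbabb  b
   12  bbbb$abbaabbab  b
   13  bbbbb$abbaabba  a

bb$abbbbbaabba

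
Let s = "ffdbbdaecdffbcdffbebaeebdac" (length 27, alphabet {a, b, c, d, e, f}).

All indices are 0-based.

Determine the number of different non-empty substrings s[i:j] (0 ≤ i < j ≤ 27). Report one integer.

341

sorted suffixes:
  #0 SA[0]=25  'ac'
  #1 SA[1]=6  'aecdffbcdffbebaeebdac'
  #2 SA[2]=20  'aeebdac'
  #3 SA[3]=19  'baeebdac'
  #4 SA[4]=3  'bbdaecdffbcdffbebaeebdac'
  #5 SA[5]=12  'bcdffbebaeebdac'
  #6 SA[6]=23  'bdac'
  #7 SA[7]=4  'bdaecdffbcdffbebaeebdac'
  #8 SA[8]=17  'bebaeebdac'
  #9 SA[9]=26  'c'
  #10 SA[10]=8  'cdffbcdffbebaeebdac'
  #11 SA[11]=13  'cdffbebaeebdac'
  #12 SA[12]=24  'dac'
  #13 SA[13]=5  'daecdffbcdffbebaeebdac'
  #14 SA[14]=2  'dbbdaecdffbcdffbebaeebdac'
  #15 SA[15]=9  'dffbcdffbebaeebdac'
  #16 SA[16]=14  'dffbebaeebdac'
  #17 SA[17]=18  'ebaeebdac'
  #18 SA[18]=22  'ebdac'
  #19 SA[19]=7  'ecdffbcdffbebaeebdac'
  #20 SA[20]=21  'eebdac'
  #21 SA[21]=11  'fbcdffbebaeebdac'
  #22 SA[22]=16  'fbebaeebdac'
  #23 SA[23]=1  'fdbbdaecdffbcdffbebaeebdac'
  #24 SA[24]=10  'ffbcdffbebaeebdac'
  #25 SA[25]=15  'ffbebaeebdac'
  #26 SA[26]=0  'ffdbbdaecdffbcdffbebaeebdac'

SA = [25, 6, 20, 19, 3, 12, 23, 4, 17, 26, 8, 13, 24, 5, 2, 9, 14, 18, 22, 7, 21, 11, 16, 1, 10, 15, 0]
i: (SA[i-1],SA[i]) lcp shared
  1: (25,6) 1 'a'
  2: (6,20) 2 'ae'
  3: (20,19) 0 ''
  4: (19,3) 1 'b'
  5: (3,12) 1 'b'
  6: (12,23) 1 'b'
  7: (23,4) 3 'bda'
  8: (4,17) 1 'b'
  9: (17,26) 0 ''
  10: (26,8) 1 'c'
  11: (8,13) 5 'cdffb'
  12: (13,24) 0 ''
  13: (24,5) 2 'da'
  14: (5,2) 1 'd'
  15: (2,9) 1 'd'
  16: (9,14) 4 'dffb'
  17: (14,18) 0 ''
  18: (18,22) 2 'eb'
  19: (22,7) 1 'e'
  20: (7,21) 1 'e'
  21: (21,11) 0 ''
  22: (11,16) 2 'fb'
  23: (16,1) 1 'f'
  24: (1,10) 1 'f'
  25: (10,15) 3 'ffb'
  26: (15,0) 2 'ff'

n(n+1)/2 = 27·28/2 = 378
Σ LCP = 0 + 1 + 2 + 0 + 1 + 1 + 1 + 3 + 1 + 0 + 1 + 5 + 0 + 2 + 1 + 1 + 4 + 0 + 2 + 1 + 1 + 0 + 2 + 1 + 1 + 3 + 2 = 37
distinct = 378 − 37 = 341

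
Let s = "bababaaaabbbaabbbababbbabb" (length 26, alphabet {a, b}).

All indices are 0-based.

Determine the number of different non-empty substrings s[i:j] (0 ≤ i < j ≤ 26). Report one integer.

sorted suffixes:
  #0 SA[0]=5  'aaaabbbaabbbababbbabb'
  #1 SA[1]=6  'aaabbbaabbbababbbabb'
  #2 SA[2]=7  'aabbbaabbbababbbabb'
  #3 SA[3]=12  'aabbbababbbabb'
  #4 SA[4]=3  'abaaaabbbaabbbababbbabb'
  #5 SA[5]=1  'ababaaaabbbaabbbababbbabb'
  #6 SA[6]=17  'ababbbabb'
  #7 SA[7]=23  'abb'
  #8 SA[8]=8  'abbbaabbbababbbabb'
  #9 SA[9]=13  'abbbababbbabb'
  #10 SA[10]=19  'abbbabb'
  #11 SA[11]=25  'b'
  #12 SA[12]=4  'baaaabbbaabbbababbbabb'
  #13 SA[13]=11  'baabbbababbbabb'
  #14 SA[14]=2  'babaaaabbbaabbbababbbabb'
  #15 SA[15]=0  'bababaaaabbbaabbbababbbabb'
  #16 SA[16]=16  'bababbbabb'
  #17 SA[17]=22  'babb'
  #18 SA[18]=18  'babbbabb'
  #19 SA[19]=24  'bb'
  #20 SA[20]=10  'bbaabbbababbbabb'
  #21 SA[21]=15  'bbababbbabb'
  #22 SA[22]=21  'bbabb'
  #23 SA[23]=9  'bbbaabbbababbbabb'
  #24 SA[24]=14  'bbbababbbabb'
  #25 SA[25]=20  'bbbabb'

SA = [5, 6, 7, 12, 3, 1, 17, 23, 8, 13, 19, 25, 4, 11, 2, 0, 16, 22, 18, 24, 10, 15, 21, 9, 14, 20]
i: (SA[i-1],SA[i]) lcp shared
  1: (5,6) 3 'aaa'
  2: (6,7) 2 'aa'
  3: (7,12) 6 'aabbba'
  4: (12,3) 1 'a'
  5: (3,1) 3 'aba'
  6: (1,17) 4 'abab'
  7: (17,23) 2 'ab'
  8: (23,8) 3 'abb'
  9: (8,13) 5 'abbba'
  10: (13,19) 6 'abbbab'
  11: (19,25) 0 ''
  12: (25,4) 1 'b'
  13: (4,11) 3 'baa'
  14: (11,2) 2 'ba'
  15: (2,0) 4 'baba'
  16: (0,16) 5 'babab'
  17: (16,22) 3 'bab'
  18: (22,18) 4 'babb'
  19: (18,24) 1 'b'
  20: (24,10) 2 'bb'
  21: (10,15) 3 'bba'
  22: (15,21) 4 'bbab'
  23: (21,9) 2 'bb'
  24: (9,14) 4 'bbba'
  25: (14,20) 5 'bbbab'

n(n+1)/2 = 26·27/2 = 351
Σ LCP = 0 + 3 + 2 + 6 + 1 + 3 + 4 + 2 + 3 + 5 + 6 + 0 + 1 + 3 + 2 + 4 + 5 + 3 + 4 + 1 + 2 + 3 + 4 + 2 + 4 + 5 = 78
distinct = 351 − 78 = 273

273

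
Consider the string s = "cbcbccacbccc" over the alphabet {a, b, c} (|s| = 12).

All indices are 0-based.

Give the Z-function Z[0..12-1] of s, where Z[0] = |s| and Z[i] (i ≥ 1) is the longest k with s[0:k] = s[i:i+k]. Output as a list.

Z[0]=12
i=1: fresh scan; Z[1]=0
i=2: fresh scan; Z[2]=3 extend→box=[2,5)
i=3: min(r-i=2, Z[1]=0)=0; Z[3]=0
i=4: min(r-i=1, Z[2]=3)=1; Z[4]=1
i=5: fresh scan; Z[5]=1 extend→box=[5,6)
i=6: fresh scan; Z[6]=0
i=7: fresh scan; Z[7]=3 extend→box=[7,10)
i=8: min(r-i=2, Z[1]=0)=0; Z[8]=0
i=9: min(r-i=1, Z[2]=3)=1; Z[9]=1
i=10: fresh scan; Z[10]=1 extend→box=[10,11)
i=11: fresh scan; Z[11]=1 extend→box=[11,12)

[12, 0, 3, 0, 1, 1, 0, 3, 0, 1, 1, 1]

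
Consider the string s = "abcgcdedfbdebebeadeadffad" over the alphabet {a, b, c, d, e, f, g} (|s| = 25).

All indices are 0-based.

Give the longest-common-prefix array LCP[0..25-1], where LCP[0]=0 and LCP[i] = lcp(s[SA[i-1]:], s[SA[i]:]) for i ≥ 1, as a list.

sorted suffixes:
  #0 SA[0]=0  'abcgcdedfbdebebeadeadffad'
  #1 SA[1]=23  'ad'
  #2 SA[2]=16  'adeadffad'
  #3 SA[3]=19  'adffad'
  #4 SA[4]=1  'bcgcdedfbdebebeadeadffad'
  #5 SA[5]=9  'bdebebeadeadffad'
  #6 SA[6]=14  'beadeadffad'
  #7 SA[7]=12  'bebeadeadffad'
  #8 SA[8]=4  'cdedfbdebebeadeadffad'
  #9 SA[9]=2  'cgcdedfbdebebeadeadffad'
  #10 SA[10]=24  'd'
  #11 SA[11]=17  'deadffad'
  #12 SA[12]=10  'debebeadeadffad'
  #13 SA[13]=5  'dedfbdebebeadeadffad'
  #14 SA[14]=7  'dfbdebebeadeadffad'
  #15 SA[15]=20  'dffad'
  #16 SA[16]=15  'eadeadffad'
  #17 SA[17]=18  'eadffad'
  #18 SA[18]=13  'ebeadeadffad'
  #19 SA[19]=11  'ebebeadeadffad'
  #20 SA[20]=6  'edfbdebebeadeadffad'
  #21 SA[21]=22  'fad'
  #22 SA[22]=8  'fbdebebeadeadffad'
  #23 SA[23]=21  'ffad'
  #24 SA[24]=3  'gcdedfbdebebeadeadffad'

SA = [0, 23, 16, 19, 1, 9, 14, 12, 4, 2, 24, 17, 10, 5, 7, 20, 15, 18, 13, 11, 6, 22, 8, 21, 3]
[i] adj suffixes → lcp
  [1] 0/23 → 1 ('a')
  [2] 23/16 → 2 ('ad')
  [3] 16/19 → 2 ('ad')
  [4] 19/1 → 0 ('')
  [5] 1/9 → 1 ('b')
  [6] 9/14 → 1 ('b')
  [7] 14/12 → 2 ('be')
  [8] 12/4 → 0 ('')
  [9] 4/2 → 1 ('c')
  [10] 2/24 → 0 ('')
  [11] 24/17 → 1 ('d')
  [12] 17/10 → 2 ('de')
  [13] 10/5 → 2 ('de')
  [14] 5/7 → 1 ('d')
  [15] 7/20 → 2 ('df')
  [16] 20/15 → 0 ('')
  [17] 15/18 → 3 ('ead')
  [18] 18/13 → 1 ('e')
  [19] 13/11 → 3 ('ebe')
  [20] 11/6 → 1 ('e')
  [21] 6/22 → 0 ('')
  [22] 22/8 → 1 ('f')
  [23] 8/21 → 1 ('f')
  [24] 21/3 → 0 ('')

[0, 1, 2, 2, 0, 1, 1, 2, 0, 1, 0, 1, 2, 2, 1, 2, 0, 3, 1, 3, 1, 0, 1, 1, 0]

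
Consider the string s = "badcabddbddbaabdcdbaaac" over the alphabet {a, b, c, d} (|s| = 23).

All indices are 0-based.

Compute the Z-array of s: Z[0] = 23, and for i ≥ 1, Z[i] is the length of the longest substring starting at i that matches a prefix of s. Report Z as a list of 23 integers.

[23, 0, 0, 0, 0, 1, 0, 0, 1, 0, 0, 2, 0, 0, 1, 0, 0, 0, 2, 0, 0, 0, 0]

Z[0]=23
i=1: outside box; Z[1]=0
i=2: outside box; Z[2]=0
i=3: outside box; Z[3]=0
i=4: outside box; Z[4]=0
i=5: outside box; Z[5]=1 scan→box=[5,6)
i=6: outside box; Z[6]=0
i=7: outside box; Z[7]=0
i=8: outside box; Z[8]=1 scan→box=[8,9)
i=9: outside box; Z[9]=0
i=10: outside box; Z[10]=0
i=11: outside box; Z[11]=2 scan→box=[11,13)
i=12: min(r-i=1, Z[1]=0)=0; Z[12]=0
i=13: outside box; Z[13]=0
i=14: outside box; Z[14]=1 scan→box=[14,15)
i=15: outside box; Z[15]=0
i=16: outside box; Z[16]=0
i=17: outside box; Z[17]=0
i=18: outside box; Z[18]=2 scan→box=[18,20)
i=19: min(r-i=1, Z[1]=0)=0; Z[19]=0
i=20: outside box; Z[20]=0
i=21: outside box; Z[21]=0
i=22: outside box; Z[22]=0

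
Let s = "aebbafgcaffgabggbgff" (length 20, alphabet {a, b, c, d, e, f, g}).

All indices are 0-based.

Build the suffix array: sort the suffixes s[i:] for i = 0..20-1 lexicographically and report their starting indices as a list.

[12, 0, 8, 4, 3, 2, 16, 13, 7, 1, 19, 18, 9, 10, 5, 11, 15, 6, 17, 14]

rank | idx | suffix
   0 |  12 | abggbgff
   1 |   0 | aebbafgcaffgabggbgff
   2 |   8 | affgabggbgff
   3 |   4 | afgcaffgabggbgff
   4 |   3 | bafgcaffgabggbgff
   5 |   2 | bbafgcaffgabggbgff
   6 |  16 | bgff
   7 |  13 | bggbgff
   8 |   7 | caffgabggbgff
   9 |   1 | ebbafgcaffgabggbgff
  10 |  19 | f
  11 |  18 | ff
  12 |   9 | ffgabggbgff
  13 |  10 | fgabggbgff
  14 |   5 | fgcaffgabggbgff
  15 |  11 | gabggbgff
  16 |  15 | gbgff
  17 |   6 | gcaffgabggbgff
  18 |  17 | gff
  19 |  14 | ggbgff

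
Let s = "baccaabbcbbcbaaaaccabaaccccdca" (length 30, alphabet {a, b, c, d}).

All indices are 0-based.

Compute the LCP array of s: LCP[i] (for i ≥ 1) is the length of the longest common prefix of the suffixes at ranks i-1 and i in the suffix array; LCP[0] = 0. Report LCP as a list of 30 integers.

rank | idx | suffix
   0 |  29 | a
   1 |  13 | aaaaccabaaccccdca
   2 |  14 | aaaccabaaccccdca
   3 |   4 | aabbcbbcbaaaaccabaaccccdca
   4 |  15 | aaccabaaccccdca
   5 |  21 | aaccccdca
   6 |  19 | abaaccccdca
   7 |   5 | abbcbbcbaaaaccabaaccccdca
   8 |   1 | accaabbcbbcbaaaaccabaaccccdca
   9 |  16 | accabaaccccdca
  10 |  22 | accccdca
  11 |  12 | baaaaccabaaccccdca
  12 |  20 | baaccccdca
  13 |   0 | baccaabbcbbcbaaaaccabaaccccdca
  14 |   9 | bbcbaaaaccabaaccccdca
  15 |   6 | bbcbbcbaaaaccabaaccccdca
  16 |  10 | bcbaaaaccabaaccccdca
  17 |   7 | bcbbcbaaaaccabaaccccdca
  18 |  28 | ca
  19 |   3 | caabbcbbcbaaaaccabaaccccdca
  20 |  18 | cabaaccccdca
  21 |  11 | cbaaaaccabaaccccdca
  22 |   8 | cbbcbaaaaccabaaccccdca
  23 |   2 | ccaabbcbbcbaaaaccabaaccccdca
  24 |  17 | ccabaaccccdca
  25 |  23 | ccccdca
  26 |  24 | cccdca
  27 |  25 | ccdca
  28 |  26 | cdca
  29 |  27 | dca

SA = [29, 13, 14, 4, 15, 21, 19, 5, 1, 16, 22, 12, 20, 0, 9, 6, 10, 7, 28, 3, 18, 11, 8, 2, 17, 23, 24, 25, 26, 27]
[i] adj suffixes → lcp
  [1] 29/13 → 1 ('a')
  [2] 13/14 → 3 ('aaa')
  [3] 14/4 → 2 ('aa')
  [4] 4/15 → 2 ('aa')
  [5] 15/21 → 4 ('aacc')
  [6] 21/19 → 1 ('a')
  [7] 19/5 → 2 ('ab')
  [8] 5/1 → 1 ('a')
  [9] 1/16 → 4 ('acca')
  [10] 16/22 → 3 ('acc')
  [11] 22/12 → 0 ('')
  [12] 12/20 → 3 ('baa')
  [13] 20/0 → 2 ('ba')
  [14] 0/9 → 1 ('b')
  [15] 9/6 → 4 ('bbcb')
  [16] 6/10 → 1 ('b')
  [17] 10/7 → 3 ('bcb')
  [18] 7/28 → 0 ('')
  [19] 28/3 → 2 ('ca')
  [20] 3/18 → 2 ('ca')
  [21] 18/11 → 1 ('c')
  [22] 11/8 → 2 ('cb')
  [23] 8/2 → 1 ('c')
  [24] 2/17 → 3 ('cca')
  [25] 17/23 → 2 ('cc')
  [26] 23/24 → 3 ('ccc')
  [27] 24/25 → 2 ('cc')
  [28] 25/26 → 1 ('c')
  [29] 26/27 → 0 ('')

[0, 1, 3, 2, 2, 4, 1, 2, 1, 4, 3, 0, 3, 2, 1, 4, 1, 3, 0, 2, 2, 1, 2, 1, 3, 2, 3, 2, 1, 0]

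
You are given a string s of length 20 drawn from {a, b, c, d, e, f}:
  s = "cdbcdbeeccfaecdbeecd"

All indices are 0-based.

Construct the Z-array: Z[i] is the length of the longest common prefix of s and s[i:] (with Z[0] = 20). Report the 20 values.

[20, 0, 0, 3, 0, 0, 0, 0, 1, 1, 0, 0, 0, 3, 0, 0, 0, 0, 2, 0]

Z[0]=20
i=1: i≥r, start 0; Z[1]=0
i=2: i≥r, start 0; Z[2]=0
i=3: i≥r, start 0; Z[3]=3 scan→box=[3,6)
i=4: min(r-i=2, Z[1]=0)=0; Z[4]=0
i=5: min(r-i=1, Z[2]=0)=0; Z[5]=0
i=6: i≥r, start 0; Z[6]=0
i=7: i≥r, start 0; Z[7]=0
i=8: i≥r, start 0; Z[8]=1 scan→box=[8,9)
i=9: i≥r, start 0; Z[9]=1 scan→box=[9,10)
i=10: i≥r, start 0; Z[10]=0
i=11: i≥r, start 0; Z[11]=0
i=12: i≥r, start 0; Z[12]=0
i=13: i≥r, start 0; Z[13]=3 scan→box=[13,16)
i=14: min(r-i=2, Z[1]=0)=0; Z[14]=0
i=15: min(r-i=1, Z[2]=0)=0; Z[15]=0
i=16: i≥r, start 0; Z[16]=0
i=17: i≥r, start 0; Z[17]=0
i=18: i≥r, start 0; Z[18]=2 scan→box=[18,20)
i=19: min(r-i=1, Z[1]=0)=0; Z[19]=0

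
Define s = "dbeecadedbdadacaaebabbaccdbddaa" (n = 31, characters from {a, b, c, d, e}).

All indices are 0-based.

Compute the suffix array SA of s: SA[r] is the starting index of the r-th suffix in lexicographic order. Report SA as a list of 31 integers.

rank | idx | suffix
   0 |  30 | a
   1 |  29 | aa
   2 |  15 | aaebabbaccdbddaa
   3 |  19 | abbaccdbddaa
   4 |  13 | acaaebabbaccdbddaa
   5 |  22 | accdbddaa
   6 |  11 | adacaaebabbaccdbddaa
   7 |   5 | adedbdadacaaebabbaccdbddaa
   8 |  16 | aebabbaccdbddaa
   9 |  18 | babbaccdbddaa
  10 |  21 | baccdbddaa
  11 |  20 | bbaccdbddaa
  12 |   9 | bdadacaaebabbaccdbddaa
  13 |  26 | bddaa
  14 |   1 | beecadedbdadacaaebabbaccdbddaa
  15 |  14 | caaebabbaccdbddaa
  16 |   4 | cadedbdadacaaebabbaccdbddaa
  17 |  23 | ccdbddaa
  18 |  24 | cdbddaa
  19 |  28 | daa
  20 |  12 | dacaaebabbaccdbddaa
  21 |  10 | dadacaaebabbaccdbddaa
  22 |   8 | dbdadacaaebabbaccdbddaa
  23 |  25 | dbddaa
  24 |   0 | dbeecadedbdadacaaebabbaccdbddaa
  25 |  27 | ddaa
  26 |   6 | dedbdadacaaebabbaccdbddaa
  27 |  17 | ebabbaccdbddaa
  28 |   3 | ecadedbdadacaaebabbaccdbddaa
  29 |   7 | edbdadacaaebabbaccdbddaa
  30 |   2 | eecadedbdadacaaebabbaccdbddaa

[30, 29, 15, 19, 13, 22, 11, 5, 16, 18, 21, 20, 9, 26, 1, 14, 4, 23, 24, 28, 12, 10, 8, 25, 0, 27, 6, 17, 3, 7, 2]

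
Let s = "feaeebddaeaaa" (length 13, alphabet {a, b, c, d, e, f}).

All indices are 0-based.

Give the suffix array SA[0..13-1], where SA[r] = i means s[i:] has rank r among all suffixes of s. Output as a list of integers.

[12, 11, 10, 8, 2, 5, 7, 6, 9, 1, 4, 3, 0]

rank→(start, suffix):
  0 → (12, 'a')
  1 → (11, 'aa')
  2 → (10, 'aaa')
  3 → (8, 'aeaaa')
  4 → (2, 'aeebddaeaaa')
  5 → (5, 'bddaeaaa')
  6 → (7, 'daeaaa')
  7 → (6, 'ddaeaaa')
  8 → (9, 'eaaa')
  9 → (1, 'eaeebddaeaaa')
  10 → (4, 'ebddaeaaa')
  11 → (3, 'eebddaeaaa')
  12 → (0, 'feaeebddaeaaa')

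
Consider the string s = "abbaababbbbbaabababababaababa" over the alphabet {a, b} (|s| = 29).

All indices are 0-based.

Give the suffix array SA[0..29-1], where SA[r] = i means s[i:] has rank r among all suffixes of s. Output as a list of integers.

[28, 23, 12, 3, 26, 21, 24, 19, 17, 15, 13, 4, 0, 6, 27, 22, 11, 2, 25, 20, 18, 16, 14, 5, 10, 1, 9, 8, 7]

rank | idx | suffix
   0 |  28 | a
   1 |  23 | aababa
   2 |  12 | aabababababaababa
   3 |   3 | aababbbbbaabababababaababa
   4 |  26 | aba
   5 |  21 | abaababa
   6 |  24 | ababa
   7 |  19 | ababaababa
   8 |  17 | abababaababa
   9 |  15 | ababababaababa
  10 |  13 | abababababaababa
  11 |   4 | ababbbbbaabababababaababa
  12 |   0 | abbaababbbbbaabababababaababa
  13 |   6 | abbbbbaabababababaababa
  14 |  27 | ba
  15 |  22 | baababa
  16 |  11 | baabababababaababa
  17 |   2 | baababbbbbaabababababaababa
  18 |  25 | baba
  19 |  20 | babaababa
  20 |  18 | bababaababa
  21 |  16 | babababaababa
  22 |  14 | bababababaababa
  23 |   5 | babbbbbaabababababaababa
  24 |  10 | bbaabababababaababa
  25 |   1 | bbaababbbbbaabababababaababa
  26 |   9 | bbbaabababababaababa
  27 |   8 | bbbbaabababababaababa
  28 |   7 | bbbbbaabababababaababa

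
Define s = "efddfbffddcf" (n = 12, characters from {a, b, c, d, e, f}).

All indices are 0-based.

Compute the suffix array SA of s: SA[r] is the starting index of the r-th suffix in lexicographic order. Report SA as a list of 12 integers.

rank | idx | suffix
   0 |   5 | bffddcf
   1 |  10 | cf
   2 |   9 | dcf
   3 |   8 | ddcf
   4 |   2 | ddfbffddcf
   5 |   3 | dfbffddcf
   6 |   0 | efddfbffddcf
   7 |  11 | f
   8 |   4 | fbffddcf
   9 |   7 | fddcf
  10 |   1 | fddfbffddcf
  11 |   6 | ffddcf

[5, 10, 9, 8, 2, 3, 0, 11, 4, 7, 1, 6]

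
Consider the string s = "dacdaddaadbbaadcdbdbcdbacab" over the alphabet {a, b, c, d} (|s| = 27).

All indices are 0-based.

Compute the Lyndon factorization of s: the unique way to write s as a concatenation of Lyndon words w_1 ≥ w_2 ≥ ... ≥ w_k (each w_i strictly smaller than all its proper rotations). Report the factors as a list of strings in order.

emit factor 1: 'd' (i=0, period=1)
emit factor 2: 'acdadd' (i=1, period=6)
emit factor 3: 'aadbbaadcdbdbcdbacab' (i=7, period=20)

["d", "acdadd", "aadbbaadcdbdbcdbacab"]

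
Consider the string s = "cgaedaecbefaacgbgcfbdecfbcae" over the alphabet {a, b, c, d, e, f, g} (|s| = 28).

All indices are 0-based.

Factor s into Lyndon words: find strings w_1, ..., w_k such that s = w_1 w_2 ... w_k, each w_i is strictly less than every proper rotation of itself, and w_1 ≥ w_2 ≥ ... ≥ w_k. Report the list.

["cg", "aed", "aecbef", "aacgbgcfbdecfbcae"]

emit factor 1: 'cg' (i=0, period=2)
emit factor 2: 'aed' (i=2, period=3)
emit factor 3: 'aecbef' (i=5, period=6)
emit factor 4: 'aacgbgcfbdecfbcae' (i=11, period=17)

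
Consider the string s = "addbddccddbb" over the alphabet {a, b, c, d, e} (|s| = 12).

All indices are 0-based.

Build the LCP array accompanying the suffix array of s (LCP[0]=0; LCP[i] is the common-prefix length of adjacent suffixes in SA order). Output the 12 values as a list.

sorted suffixes:
  #0 SA[0]=0  'addbddccddbb'
  #1 SA[1]=11  'b'
  #2 SA[2]=10  'bb'
  #3 SA[3]=3  'bddccddbb'
  #4 SA[4]=6  'ccddbb'
  #5 SA[5]=7  'cddbb'
  #6 SA[6]=9  'dbb'
  #7 SA[7]=2  'dbddccddbb'
  #8 SA[8]=5  'dccddbb'
  #9 SA[9]=8  'ddbb'
  #10 SA[10]=1  'ddbddccddbb'
  #11 SA[11]=4  'ddccddbb'

SA = [0, 11, 10, 3, 6, 7, 9, 2, 5, 8, 1, 4]
[i] adj suffixes → lcp
  [1] 0/11 → 0 ('')
  [2] 11/10 → 1 ('b')
  [3] 10/3 → 1 ('b')
  [4] 3/6 → 0 ('')
  [5] 6/7 → 1 ('c')
  [6] 7/9 → 0 ('')
  [7] 9/2 → 2 ('db')
  [8] 2/5 → 1 ('d')
  [9] 5/8 → 1 ('d')
  [10] 8/1 → 3 ('ddb')
  [11] 1/4 → 2 ('dd')

[0, 0, 1, 1, 0, 1, 0, 2, 1, 1, 3, 2]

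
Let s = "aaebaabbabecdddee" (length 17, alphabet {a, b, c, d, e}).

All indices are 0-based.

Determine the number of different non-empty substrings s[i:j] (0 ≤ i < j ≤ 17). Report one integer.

137

rank | idx | suffix
   0 |   4 | aabbabecdddee
   1 |   0 | aaebaabbabecdddee
   2 |   5 | abbabecdddee
   3 |   8 | abecdddee
   4 |   1 | aebaabbabecdddee
   5 |   3 | baabbabecdddee
   6 |   7 | babecdddee
   7 |   6 | bbabecdddee
   8 |   9 | becdddee
   9 |  11 | cdddee
  10 |  12 | dddee
  11 |  13 | ddee
  12 |  14 | dee
  13 |  16 | e
  14 |   2 | ebaabbabecdddee
  15 |  10 | ecdddee
  16 |  15 | ee

SA = [4, 0, 5, 8, 1, 3, 7, 6, 9, 11, 12, 13, 14, 16, 2, 10, 15]
[i] adj suffixes → lcp
  [1] 4/0 → 2 ('aa')
  [2] 0/5 → 1 ('a')
  [3] 5/8 → 2 ('ab')
  [4] 8/1 → 1 ('a')
  [5] 1/3 → 0 ('')
  [6] 3/7 → 2 ('ba')
  [7] 7/6 → 1 ('b')
  [8] 6/9 → 1 ('b')
  [9] 9/11 → 0 ('')
  [10] 11/12 → 0 ('')
  [11] 12/13 → 2 ('dd')
  [12] 13/14 → 1 ('d')
  [13] 14/16 → 0 ('')
  [14] 16/2 → 1 ('e')
  [15] 2/10 → 1 ('e')
  [16] 10/15 → 1 ('e')

n(n+1)/2 = 17·18/2 = 153
Σ LCP = 0 + 2 + 1 + 2 + 1 + 0 + 2 + 1 + 1 + 0 + 0 + 2 + 1 + 0 + 1 + 1 + 1 = 16
distinct = 153 − 16 = 137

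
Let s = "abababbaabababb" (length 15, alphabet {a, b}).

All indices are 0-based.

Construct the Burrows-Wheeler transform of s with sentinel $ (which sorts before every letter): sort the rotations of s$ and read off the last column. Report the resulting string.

rank  rotation          last
    0  $abababbaabababb  b
    1  aabababb$abababb  b
    2  abababb$abababba  a
    3  abababbaabababb$  $
    4  ababb$abababbaab  b
    5  ababbaabababb$ab  b
    6  abb$abababbaabab  b
    7  abbaabababb$abab  b
    8  b$abababbaababab  b
    9  baabababb$ababab  b
   10  bababb$abababbaa  a
   11  bababbaabababb$a  a
   12  babb$abababbaaba  a
   13  babbaabababb$aba  a
   14  bb$abababbaababa  a
   15  bbaabababb$ababa  a

bba$bbbbbbaaaaaa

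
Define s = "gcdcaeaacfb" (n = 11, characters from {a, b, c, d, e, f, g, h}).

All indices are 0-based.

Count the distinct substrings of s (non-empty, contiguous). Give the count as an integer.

rank→(start, suffix):
  0 → (6, 'aacfb')
  1 → (7, 'acfb')
  2 → (4, 'aeaacfb')
  3 → (10, 'b')
  4 → (3, 'caeaacfb')
  5 → (1, 'cdcaeaacfb')
  6 → (8, 'cfb')
  7 → (2, 'dcaeaacfb')
  8 → (5, 'eaacfb')
  9 → (9, 'fb')
  10 → (0, 'gcdcaeaacfb')

SA = [6, 7, 4, 10, 3, 1, 8, 2, 5, 9, 0]
[i] adj suffixes → lcp
  [1] 6/7 → 1 ('a')
  [2] 7/4 → 1 ('a')
  [3] 4/10 → 0 ('')
  [4] 10/3 → 0 ('')
  [5] 3/1 → 1 ('c')
  [6] 1/8 → 1 ('c')
  [7] 8/2 → 0 ('')
  [8] 2/5 → 0 ('')
  [9] 5/9 → 0 ('')
  [10] 9/0 → 0 ('')

n(n+1)/2 = 11·12/2 = 66
Σ LCP = 0 + 1 + 1 + 0 + 0 + 1 + 1 + 0 + 0 + 0 + 0 = 4
distinct = 66 − 4 = 62

62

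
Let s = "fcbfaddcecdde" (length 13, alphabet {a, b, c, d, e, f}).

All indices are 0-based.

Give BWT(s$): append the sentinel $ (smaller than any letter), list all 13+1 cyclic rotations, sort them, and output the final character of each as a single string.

rank  rotation        last
    0  $fcbfaddcecdde  e
    1  addcecdde$fcbf  f
    2  bfaddcecdde$fc  c
    3  cbfaddcecdde$f  f
    4  cdde$fcbfaddce  e
    5  cecdde$fcbfadd  d
    6  dcecdde$fcbfad  d
    7  ddcecdde$fcbfa  a
    8  dde$fcbfaddcec  c
    9  de$fcbfaddcecd  d
   10  e$fcbfaddcecdd  d
   11  ecdde$fcbfaddc  c
   12  faddcecdde$fcb  b
   13  fcbfaddcecdde$  $

efcfeddacddcb$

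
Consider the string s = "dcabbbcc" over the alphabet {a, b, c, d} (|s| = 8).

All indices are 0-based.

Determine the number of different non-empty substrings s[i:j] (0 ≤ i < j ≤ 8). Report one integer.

rank | idx | suffix
   0 |   2 | abbbcc
   1 |   3 | bbbcc
   2 |   4 | bbcc
   3 |   5 | bcc
   4 |   7 | c
   5 |   1 | cabbbcc
   6 |   6 | cc
   7 |   0 | dcabbbcc

SA = [2, 3, 4, 5, 7, 1, 6, 0]
[i] adj suffixes → lcp
  [1] 2/3 → 0 ('')
  [2] 3/4 → 2 ('bb')
  [3] 4/5 → 1 ('b')
  [4] 5/7 → 0 ('')
  [5] 7/1 → 1 ('c')
  [6] 1/6 → 1 ('c')
  [7] 6/0 → 0 ('')

n(n+1)/2 = 8·9/2 = 36
Σ LCP = 0 + 0 + 2 + 1 + 0 + 1 + 1 + 0 = 5
distinct = 36 − 5 = 31

31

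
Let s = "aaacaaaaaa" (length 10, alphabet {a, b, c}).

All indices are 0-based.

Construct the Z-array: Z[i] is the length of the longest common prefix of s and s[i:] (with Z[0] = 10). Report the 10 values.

Z[0]=10
i=1: fresh scan; Z[1]=2 grow→box=[1,3)
i=2: min(r-i=1, Z[1]=2)=1; Z[2]=1
i=3: fresh scan; Z[3]=0
i=4: fresh scan; Z[4]=3 grow→box=[4,7)
i=5: min(r-i=2, Z[1]=2)=2; Z[5]=3 grow→box=[5,8)
i=6: min(r-i=2, Z[1]=2)=2; Z[6]=3 grow→box=[6,9)
i=7: min(r-i=2, Z[1]=2)=2; Z[7]=3 grow→box=[7,10)
i=8: min(r-i=2, Z[1]=2)=2; Z[8]=2
i=9: min(r-i=1, Z[2]=1)=1; Z[9]=1

[10, 2, 1, 0, 3, 3, 3, 3, 2, 1]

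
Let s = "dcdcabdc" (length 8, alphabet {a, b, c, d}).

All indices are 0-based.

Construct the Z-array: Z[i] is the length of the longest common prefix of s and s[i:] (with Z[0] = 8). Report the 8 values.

[8, 0, 2, 0, 0, 0, 2, 0]

Z[0]=8
i=1: outside box; Z[1]=0
i=2: outside box; Z[2]=2 extend→box=[2,4)
i=3: min(r-i=1, Z[1]=0)=0; Z[3]=0
i=4: outside box; Z[4]=0
i=5: outside box; Z[5]=0
i=6: outside box; Z[6]=2 extend→box=[6,8)
i=7: min(r-i=1, Z[1]=0)=0; Z[7]=0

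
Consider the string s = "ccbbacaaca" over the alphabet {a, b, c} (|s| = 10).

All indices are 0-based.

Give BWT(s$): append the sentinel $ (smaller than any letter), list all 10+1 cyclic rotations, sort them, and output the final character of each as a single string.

rank  rotation     last
    0  $ccbbacaaca  a
    1  a$ccbbacaac  c
    2  aaca$ccbbac  c
    3  aca$ccbbaca  a
    4  acaaca$ccbb  b
    5  bacaaca$ccb  b
    6  bbacaaca$cc  c
    7  ca$ccbbacaa  a
    8  caaca$ccbba  a
    9  cbbacaaca$c  c
   10  ccbbacaaca$  $

accabbcaac$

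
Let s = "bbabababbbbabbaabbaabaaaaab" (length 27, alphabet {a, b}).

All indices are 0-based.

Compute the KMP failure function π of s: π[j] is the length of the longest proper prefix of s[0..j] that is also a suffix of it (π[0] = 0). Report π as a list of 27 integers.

π[0] = 0
j=1 s[j]='b': π[1]=1 (border 'b')
j=2 s[j]='a': k: 1→0; π[2]=0 (border '')
j=3 s[j]='b': π[3]=1 (border 'b')
j=4 s[j]='a': k: 1→0; π[4]=0 (border '')
j=5 s[j]='b': π[5]=1 (border 'b')
j=6 s[j]='a': k: 1→0; π[6]=0 (border '')
j=7 s[j]='b': π[7]=1 (border 'b')
j=8 s[j]='b': π[8]=2 (border 'bb')
j=9 s[j]='b': k: 2→1; π[9]=2 (border 'bb')
j=10 s[j]='b': k: 2→1; π[10]=2 (border 'bb')
j=11 s[j]='a': π[11]=3 (border 'bba')
j=12 s[j]='b': π[12]=4 (border 'bbab')
j=13 s[j]='b': k: 4→1; π[13]=2 (border 'bb')
j=14 s[j]='a': π[14]=3 (border 'bba')
j=15 s[j]='a': k: 3→0; π[15]=0 (border '')
j=16 s[j]='b': π[16]=1 (border 'b')
j=17 s[j]='b': π[17]=2 (border 'bb')
j=18 s[j]='a': π[18]=3 (border 'bba')
j=19 s[j]='a': k: 3→0; π[19]=0 (border '')
j=20 s[j]='b': π[20]=1 (border 'b')
j=21 s[j]='a': k: 1→0; π[21]=0 (border '')
j=22 s[j]='a': π[22]=0 (border '')
j=23 s[j]='a': π[23]=0 (border '')
j=24 s[j]='a': π[24]=0 (border '')
j=25 s[j]='a': π[25]=0 (border '')
j=26 s[j]='b': π[26]=1 (border 'b')

[0, 1, 0, 1, 0, 1, 0, 1, 2, 2, 2, 3, 4, 2, 3, 0, 1, 2, 3, 0, 1, 0, 0, 0, 0, 0, 1]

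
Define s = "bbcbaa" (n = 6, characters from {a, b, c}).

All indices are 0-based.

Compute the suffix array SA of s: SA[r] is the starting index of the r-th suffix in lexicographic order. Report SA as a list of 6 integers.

[5, 4, 3, 0, 1, 2]

rank→(start, suffix):
  0 → (5, 'a')
  1 → (4, 'aa')
  2 → (3, 'baa')
  3 → (0, 'bbcbaa')
  4 → (1, 'bcbaa')
  5 → (2, 'cbaa')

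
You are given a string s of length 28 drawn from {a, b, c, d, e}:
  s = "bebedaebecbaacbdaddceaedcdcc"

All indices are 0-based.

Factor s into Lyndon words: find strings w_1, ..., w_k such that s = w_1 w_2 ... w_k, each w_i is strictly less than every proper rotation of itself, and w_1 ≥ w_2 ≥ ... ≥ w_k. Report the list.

emit factor 1: 'bebed' (i=0, period=5)
emit factor 2: 'aebecb' (i=5, period=6)
emit factor 3: 'aacbdaddceaedcdcc' (i=11, period=17)

["bebed", "aebecb", "aacbdaddceaedcdcc"]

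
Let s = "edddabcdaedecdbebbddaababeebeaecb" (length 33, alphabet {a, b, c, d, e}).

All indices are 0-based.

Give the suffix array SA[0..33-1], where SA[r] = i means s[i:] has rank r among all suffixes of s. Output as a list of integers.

[20, 21, 4, 23, 29, 8, 32, 22, 16, 5, 17, 27, 14, 24, 31, 6, 12, 19, 3, 7, 13, 18, 2, 1, 10, 28, 15, 26, 30, 11, 0, 9, 25]

rank | idx | suffix
   0 |  20 | aababeebeaecb
   1 |  21 | ababeebeaecb
   2 |   4 | abcdaedecdbebbddaababeebeaecb
   3 |  23 | abeebeaecb
   4 |  29 | aecb
   5 |   8 | aedecdbebbddaababeebeaecb
   6 |  32 | b
   7 |  22 | babeebeaecb
   8 |  16 | bbddaababeebeaecb
   9 |   5 | bcdaedecdbebbddaababeebeaecb
  10 |  17 | bddaababeebeaecb
  11 |  27 | beaecb
  12 |  14 | bebbddaababeebeaecb
  13 |  24 | beebeaecb
  14 |  31 | cb
  15 |   6 | cdaedecdbebbddaababeebeaecb
  16 |  12 | cdbebbddaababeebeaecb
  17 |  19 | daababeebeaecb
  18 |   3 | dabcdaedecdbebbddaababeebeaecb
  19 |   7 | daedecdbebbddaababeebeaecb
  20 |  13 | dbebbddaababeebeaecb
  21 |  18 | ddaababeebeaecb
  22 |   2 | ddabcdaedecdbebbddaababeebeaecb
  23 |   1 | dddabcdaedecdbebbddaababeebeaecb
  24 |  10 | decdbebbddaababeebeaecb
  25 |  28 | eaecb
  26 |  15 | ebbddaababeebeaecb
  27 |  26 | ebeaecb
  28 |  30 | ecb
  29 |  11 | ecdbebbddaababeebeaecb
  30 |   0 | edddabcdaedecdbebbddaababeebeaecb
  31 |   9 | edecdbebbddaababeebeaecb
  32 |  25 | eebeaecb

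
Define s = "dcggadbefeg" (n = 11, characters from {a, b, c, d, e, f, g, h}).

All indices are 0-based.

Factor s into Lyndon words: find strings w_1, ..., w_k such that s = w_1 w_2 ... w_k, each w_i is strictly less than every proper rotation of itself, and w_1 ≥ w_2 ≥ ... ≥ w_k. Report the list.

emit factor 1: 'd' (i=0, period=1)
emit factor 2: 'cgg' (i=1, period=3)
emit factor 3: 'adbefeg' (i=4, period=7)

["d", "cgg", "adbefeg"]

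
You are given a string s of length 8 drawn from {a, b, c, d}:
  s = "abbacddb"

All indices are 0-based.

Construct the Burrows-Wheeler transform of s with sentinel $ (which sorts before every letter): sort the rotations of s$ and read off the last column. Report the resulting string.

b$bdbaadc

rank  rotation   last
    0  $abbacddb  b
    1  abbacddb$  $
    2  acddb$abb  b
    3  b$abbacdd  d
    4  bacddb$ab  b
    5  bbacddb$a  a
    6  cddb$abba  a
    7  db$abbacd  d
    8  ddb$abbac  c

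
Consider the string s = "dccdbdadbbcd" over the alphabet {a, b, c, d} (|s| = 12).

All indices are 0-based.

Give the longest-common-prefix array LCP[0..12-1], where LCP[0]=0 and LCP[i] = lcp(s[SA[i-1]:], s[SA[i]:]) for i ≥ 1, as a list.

[0, 0, 1, 1, 0, 1, 2, 0, 1, 1, 2, 1]

rank | idx | suffix
   0 |   6 | adbbcd
   1 |   8 | bbcd
   2 |   9 | bcd
   3 |   4 | bdadbbcd
   4 |   1 | ccdbdadbbcd
   5 |  10 | cd
   6 |   2 | cdbdadbbcd
   7 |  11 | d
   8 |   5 | dadbbcd
   9 |   7 | dbbcd
  10 |   3 | dbdadbbcd
  11 |   0 | dccdbdadbbcd

SA = [6, 8, 9, 4, 1, 10, 2, 11, 5, 7, 3, 0]
i: (SA[i-1],SA[i]) lcp shared
  1: (6,8) 0 ''
  2: (8,9) 1 'b'
  3: (9,4) 1 'b'
  4: (4,1) 0 ''
  5: (1,10) 1 'c'
  6: (10,2) 2 'cd'
  7: (2,11) 0 ''
  8: (11,5) 1 'd'
  9: (5,7) 1 'd'
  10: (7,3) 2 'db'
  11: (3,0) 1 'd'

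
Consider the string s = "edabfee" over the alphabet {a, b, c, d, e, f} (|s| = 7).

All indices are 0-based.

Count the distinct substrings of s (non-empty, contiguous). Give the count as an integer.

26

rank→(start, suffix):
  0 → (2, 'abfee')
  1 → (3, 'bfee')
  2 → (1, 'dabfee')
  3 → (6, 'e')
  4 → (0, 'edabfee')
  5 → (5, 'ee')
  6 → (4, 'fee')

SA = [2, 3, 1, 6, 0, 5, 4]
i: (SA[i-1],SA[i]) lcp shared
  1: (2,3) 0 ''
  2: (3,1) 0 ''
  3: (1,6) 0 ''
  4: (6,0) 1 'e'
  5: (0,5) 1 'e'
  6: (5,4) 0 ''

n(n+1)/2 = 7·8/2 = 28
Σ LCP = 0 + 0 + 0 + 0 + 1 + 1 + 0 = 2
distinct = 28 − 2 = 26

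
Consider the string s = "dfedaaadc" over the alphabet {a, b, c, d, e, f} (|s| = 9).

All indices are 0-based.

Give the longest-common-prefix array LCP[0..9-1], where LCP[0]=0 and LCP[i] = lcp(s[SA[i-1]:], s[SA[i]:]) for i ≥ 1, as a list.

rank→(start, suffix):
  0 → (4, 'aaadc')
  1 → (5, 'aadc')
  2 → (6, 'adc')
  3 → (8, 'c')
  4 → (3, 'daaadc')
  5 → (7, 'dc')
  6 → (0, 'dfedaaadc')
  7 → (2, 'edaaadc')
  8 → (1, 'fedaaadc')

SA = [4, 5, 6, 8, 3, 7, 0, 2, 1]
rank  pair      lcp
   1  s[4:],s[5:]  2  'aa'
   2  s[5:],s[6:]  1  'a'
   3  s[6:],s[8:]  0  ''
   4  s[8:],s[3:]  0  ''
   5  s[3:],s[7:]  1  'd'
   6  s[7:],s[0:]  1  'd'
   7  s[0:],s[2:]  0  ''
   8  s[2:],s[1:]  0  ''

[0, 2, 1, 0, 0, 1, 1, 0, 0]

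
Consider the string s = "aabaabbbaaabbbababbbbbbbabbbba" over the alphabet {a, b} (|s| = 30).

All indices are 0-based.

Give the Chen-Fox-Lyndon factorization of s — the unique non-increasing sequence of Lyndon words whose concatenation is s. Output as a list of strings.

["aabaabbb", "aaabbbababbbbbbbabbbb", "a"]

emit factor 1: 'aabaabbb' (i=0, period=8)
emit factor 2: 'aaabbbababbbbbbbabbbb' (i=8, period=21)
emit factor 3: 'a' (i=29, period=1)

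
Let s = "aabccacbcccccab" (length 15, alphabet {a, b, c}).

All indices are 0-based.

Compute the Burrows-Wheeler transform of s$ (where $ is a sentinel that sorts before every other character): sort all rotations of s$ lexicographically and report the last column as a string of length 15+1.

rank  rotation          last
    0  $aabccacbcccccab  b
    1  aabccacbcccccab$  $
    2  ab$aabccacbccccc  c
    3  abccacbcccccab$a  a
    4  acbcccccab$aabcc  c
    5  b$aabccacbccccca  a
    6  bccacbcccccab$aa  a
    7  bcccccab$aabccac  c
    8  cab$aabccacbcccc  c
    9  cacbcccccab$aabc  c
   10  cbcccccab$aabcca  a
   11  ccab$aabccacbccc  c
   12  ccacbcccccab$aab  b
   13  cccab$aabccacbcc  c
   14  ccccab$aabccacbc  c
   15  cccccab$aabccacb  b

b$cacaacccacbccb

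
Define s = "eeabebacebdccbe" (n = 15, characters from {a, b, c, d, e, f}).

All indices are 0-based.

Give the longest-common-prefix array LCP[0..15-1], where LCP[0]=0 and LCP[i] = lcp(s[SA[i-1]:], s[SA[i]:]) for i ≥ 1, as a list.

[0, 1, 0, 1, 1, 2, 0, 1, 1, 0, 0, 1, 1, 2, 1]

rank | idx | suffix
   0 |   2 | abebacebdccbe
   1 |   6 | acebdccbe
   2 |   5 | bacebdccbe
   3 |   9 | bdccbe
   4 |  13 | be
   5 |   3 | bebacebdccbe
   6 |  12 | cbe
   7 |  11 | ccbe
   8 |   7 | cebdccbe
   9 |  10 | dccbe
  10 |  14 | e
  11 |   1 | eabebacebdccbe
  12 |   4 | ebacebdccbe
  13 |   8 | ebdccbe
  14 |   0 | eeabebacebdccbe

SA = [2, 6, 5, 9, 13, 3, 12, 11, 7, 10, 14, 1, 4, 8, 0]
[i] adj suffixes → lcp
  [1] 2/6 → 1 ('a')
  [2] 6/5 → 0 ('')
  [3] 5/9 → 1 ('b')
  [4] 9/13 → 1 ('b')
  [5] 13/3 → 2 ('be')
  [6] 3/12 → 0 ('')
  [7] 12/11 → 1 ('c')
  [8] 11/7 → 1 ('c')
  [9] 7/10 → 0 ('')
  [10] 10/14 → 0 ('')
  [11] 14/1 → 1 ('e')
  [12] 1/4 → 1 ('e')
  [13] 4/8 → 2 ('eb')
  [14] 8/0 → 1 ('e')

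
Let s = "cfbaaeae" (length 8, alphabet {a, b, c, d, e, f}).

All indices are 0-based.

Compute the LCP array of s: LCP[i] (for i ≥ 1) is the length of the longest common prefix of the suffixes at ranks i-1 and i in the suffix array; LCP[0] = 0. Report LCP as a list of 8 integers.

rank→(start, suffix):
  0 → (3, 'aaeae')
  1 → (6, 'ae')
  2 → (4, 'aeae')
  3 → (2, 'baaeae')
  4 → (0, 'cfbaaeae')
  5 → (7, 'e')
  6 → (5, 'eae')
  7 → (1, 'fbaaeae')

SA = [3, 6, 4, 2, 0, 7, 5, 1]
i: (SA[i-1],SA[i]) lcp shared
  1: (3,6) 1 'a'
  2: (6,4) 2 'ae'
  3: (4,2) 0 ''
  4: (2,0) 0 ''
  5: (0,7) 0 ''
  6: (7,5) 1 'e'
  7: (5,1) 0 ''

[0, 1, 2, 0, 0, 0, 1, 0]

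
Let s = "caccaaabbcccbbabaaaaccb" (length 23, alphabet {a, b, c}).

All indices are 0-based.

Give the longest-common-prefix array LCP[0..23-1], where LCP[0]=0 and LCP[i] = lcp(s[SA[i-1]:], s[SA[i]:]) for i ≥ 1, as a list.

[0, 3, 3, 2, 2, 1, 2, 1, 3, 0, 1, 2, 1, 2, 1, 0, 2, 1, 2, 1, 2, 3, 2]

sorted suffixes:
  #0 SA[0]=16  'aaaaccb'
  #1 SA[1]=4  'aaabbcccbbabaaaaccb'
  #2 SA[2]=17  'aaaccb'
  #3 SA[3]=5  'aabbcccbbabaaaaccb'
  #4 SA[4]=18  'aaccb'
  #5 SA[5]=14  'abaaaaccb'
  #6 SA[6]=6  'abbcccbbabaaaaccb'
  #7 SA[7]=1  'accaaabbcccbbabaaaaccb'
  #8 SA[8]=19  'accb'
  #9 SA[9]=22  'b'
  #10 SA[10]=15  'baaaaccb'
  #11 SA[11]=13  'babaaaaccb'
  #12 SA[12]=12  'bbabaaaaccb'
  #13 SA[13]=7  'bbcccbbabaaaaccb'
  #14 SA[14]=8  'bcccbbabaaaaccb'
  #15 SA[15]=3  'caaabbcccbbabaaaaccb'
  #16 SA[16]=0  'caccaaabbcccbbabaaaaccb'
  #17 SA[17]=21  'cb'
  #18 SA[18]=11  'cbbabaaaaccb'
  #19 SA[19]=2  'ccaaabbcccbbabaaaaccb'
  #20 SA[20]=20  'ccb'
  #21 SA[21]=10  'ccbbabaaaaccb'
  #22 SA[22]=9  'cccbbabaaaaccb'

SA = [16, 4, 17, 5, 18, 14, 6, 1, 19, 22, 15, 13, 12, 7, 8, 3, 0, 21, 11, 2, 20, 10, 9]
rank  pair      lcp
   1  s[16:],s[4:]  3  'aaa'
   2  s[4:],s[17:]  3  'aaa'
   3  s[17:],s[5:]  2  'aa'
   4  s[5:],s[18:]  2  'aa'
   5  s[18:],s[14:]  1  'a'
   6  s[14:],s[6:]  2  'ab'
   7  s[6:],s[1:]  1  'a'
   8  s[1:],s[19:]  3  'acc'
   9  s[19:],s[22:]  0  ''
  10  s[22:],s[15:]  1  'b'
  11  s[15:],s[13:]  2  'ba'
  12  s[13:],s[12:]  1  'b'
  13  s[12:],s[7:]  2  'bb'
  14  s[7:],s[8:]  1  'b'
  15  s[8:],s[3:]  0  ''
  16  s[3:],s[0:]  2  'ca'
  17  s[0:],s[21:]  1  'c'
  18  s[21:],s[11:]  2  'cb'
  19  s[11:],s[2:]  1  'c'
  20  s[2:],s[20:]  2  'cc'
  21  s[20:],s[10:]  3  'ccb'
  22  s[10:],s[9:]  2  'cc'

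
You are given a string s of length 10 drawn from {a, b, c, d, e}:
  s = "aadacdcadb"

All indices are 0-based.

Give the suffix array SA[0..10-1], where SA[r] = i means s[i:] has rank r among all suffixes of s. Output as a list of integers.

rank | idx | suffix
   0 |   0 | aadacdcadb
   1 |   3 | acdcadb
   2 |   1 | adacdcadb
   3 |   7 | adb
   4 |   9 | b
   5 |   6 | cadb
   6 |   4 | cdcadb
   7 |   2 | dacdcadb
   8 |   8 | db
   9 |   5 | dcadb

[0, 3, 1, 7, 9, 6, 4, 2, 8, 5]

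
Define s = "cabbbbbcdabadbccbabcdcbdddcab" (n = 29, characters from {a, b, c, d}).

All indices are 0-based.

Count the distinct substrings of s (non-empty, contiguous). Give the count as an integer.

391

sorted suffixes:
  #0 SA[0]=27  'ab'
  #1 SA[1]=9  'abadbccbabcdcbdddcab'
  #2 SA[2]=1  'abbbbbcdabadbccbabcdcbdddcab'
  #3 SA[3]=17  'abcdcbdddcab'
  #4 SA[4]=11  'adbccbabcdcbdddcab'
  #5 SA[5]=28  'b'
  #6 SA[6]=16  'babcdcbdddcab'
  #7 SA[7]=10  'badbccbabcdcbdddcab'
  #8 SA[8]=2  'bbbbbcdabadbccbabcdcbdddcab'
  #9 SA[9]=3  'bbbbcdabadbccbabcdcbdddcab'
  #10 SA[10]=4  'bbbcdabadbccbabcdcbdddcab'
  #11 SA[11]=5  'bbcdabadbccbabcdcbdddcab'
  #12 SA[12]=13  'bccbabcdcbdddcab'
  #13 SA[13]=6  'bcdabadbccbabcdcbdddcab'
  #14 SA[14]=18  'bcdcbdddcab'
  #15 SA[15]=22  'bdddcab'
  #16 SA[16]=26  'cab'
  #17 SA[17]=0  'cabbbbbcdabadbccbabcdcbdddcab'
  #18 SA[18]=15  'cbabcdcbdddcab'
  #19 SA[19]=21  'cbdddcab'
  #20 SA[20]=14  'ccbabcdcbdddcab'
  #21 SA[21]=7  'cdabadbccbabcdcbdddcab'
  #22 SA[22]=19  'cdcbdddcab'
  #23 SA[23]=8  'dabadbccbabcdcbdddcab'
  #24 SA[24]=12  'dbccbabcdcbdddcab'
  #25 SA[25]=25  'dcab'
  #26 SA[26]=20  'dcbdddcab'
  #27 SA[27]=24  'ddcab'
  #28 SA[28]=23  'dddcab'

SA = [27, 9, 1, 17, 11, 28, 16, 10, 2, 3, 4, 5, 13, 6, 18, 22, 26, 0, 15, 21, 14, 7, 19, 8, 12, 25, 20, 24, 23]
[i] adj suffixes → lcp
  [1] 27/9 → 2 ('ab')
  [2] 9/1 → 2 ('ab')
  [3] 1/17 → 2 ('ab')
  [4] 17/11 → 1 ('a')
  [5] 11/28 → 0 ('')
  [6] 28/16 → 1 ('b')
  [7] 16/10 → 2 ('ba')
  [8] 10/2 → 1 ('b')
  [9] 2/3 → 4 ('bbbb')
  [10] 3/4 → 3 ('bbb')
  [11] 4/5 → 2 ('bb')
  [12] 5/13 → 1 ('b')
  [13] 13/6 → 2 ('bc')
  [14] 6/18 → 3 ('bcd')
  [15] 18/22 → 1 ('b')
  [16] 22/26 → 0 ('')
  [17] 26/0 → 3 ('cab')
  [18] 0/15 → 1 ('c')
  [19] 15/21 → 2 ('cb')
  [20] 21/14 → 1 ('c')
  [21] 14/7 → 1 ('c')
  [22] 7/19 → 2 ('cd')
  [23] 19/8 → 0 ('')
  [24] 8/12 → 1 ('d')
  [25] 12/25 → 1 ('d')
  [26] 25/20 → 2 ('dc')
  [27] 20/24 → 1 ('d')
  [28] 24/23 → 2 ('dd')

n(n+1)/2 = 29·30/2 = 435
Σ LCP = 0 + 2 + 2 + 2 + 1 + 0 + 1 + 2 + 1 + 4 + 3 + 2 + 1 + 2 + 3 + 1 + 0 + 3 + 1 + 2 + 1 + 1 + 2 + 0 + 1 + 1 + 2 + 1 + 2 = 44
distinct = 435 − 44 = 391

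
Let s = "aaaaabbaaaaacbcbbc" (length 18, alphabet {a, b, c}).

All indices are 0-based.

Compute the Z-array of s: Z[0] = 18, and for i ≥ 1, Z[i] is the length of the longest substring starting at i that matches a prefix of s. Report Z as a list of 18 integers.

[18, 4, 3, 2, 1, 0, 0, 5, 4, 3, 2, 1, 0, 0, 0, 0, 0, 0]

Z[0]=18
i=1: outside box; Z[1]=4 grow→box=[1,5)
i=2: min(r-i=3, Z[1]=4)=3; Z[2]=3
i=3: min(r-i=2, Z[2]=3)=2; Z[3]=2
i=4: min(r-i=1, Z[3]=2)=1; Z[4]=1
i=5: outside box; Z[5]=0
i=6: outside box; Z[6]=0
i=7: outside box; Z[7]=5 grow→box=[7,12)
i=8: min(r-i=4, Z[1]=4)=4; Z[8]=4
i=9: min(r-i=3, Z[2]=3)=3; Z[9]=3
i=10: min(r-i=2, Z[3]=2)=2; Z[10]=2
i=11: min(r-i=1, Z[4]=1)=1; Z[11]=1
i=12: outside box; Z[12]=0
i=13: outside box; Z[13]=0
i=14: outside box; Z[14]=0
i=15: outside box; Z[15]=0
i=16: outside box; Z[16]=0
i=17: outside box; Z[17]=0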